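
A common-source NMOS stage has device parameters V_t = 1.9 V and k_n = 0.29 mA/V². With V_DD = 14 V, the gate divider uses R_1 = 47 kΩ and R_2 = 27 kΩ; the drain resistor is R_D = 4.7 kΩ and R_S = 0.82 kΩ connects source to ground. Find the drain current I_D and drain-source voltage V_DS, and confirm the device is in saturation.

I_D ≈ 0.89 mA, V_DS ≈ 9.1 V

V_G = V_DD·R_2/(R_1+R_2) = 14×27/74 = 5.11 V.
Assume saturation: I_D = (k_n/2)(V_GS − V_t)² with V_GS = V_G − I_D·R_S = 5.11 − 0.82·I_D.
Substituting gives 0.0975·I_D² − 1.76·I_D + 1.49 = 0, with roots I_D = 0.89 or 17.2 mA.
The root I_D = 17.2 mA gives V_GS = -8.99 V ≤ V_t, so take I_D = 0.89 mA.
Then V_GS = 4.38 V and V_DS = V_DD − I_D(R_D+R_S) = 14 − 0.89×5.52 = 9.09 V.
Saturation requires V_DS ≥ V_GS − V_t = 2.48 V; 9.09 ≥ 2.48 ✓.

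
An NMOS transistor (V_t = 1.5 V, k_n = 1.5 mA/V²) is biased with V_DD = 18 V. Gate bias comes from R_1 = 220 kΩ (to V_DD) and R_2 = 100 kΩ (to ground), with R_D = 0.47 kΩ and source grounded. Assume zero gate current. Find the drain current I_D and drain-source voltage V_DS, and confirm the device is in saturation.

V_G = V_DD·R_2/(R_1+R_2) = 18×100/320 = 5.62 V. With the source grounded, V_GS = V_G = 5.62 V.
Assume saturation: I_D = (k_n/2)(V_GS − V_t)² = (1.5/2)×(5.62 − 1.5)² = 0.75×4.12² = 12.8 mA.
V_DS = V_DD − I_D·R_D = 18 − 12.8×0.47 = 12 V.
Saturation requires V_DS ≥ V_GS − V_t = 4.12 V; 12 ≥ 4.12 ✓.

I_D ≈ 13 mA, V_DS ≈ 12 V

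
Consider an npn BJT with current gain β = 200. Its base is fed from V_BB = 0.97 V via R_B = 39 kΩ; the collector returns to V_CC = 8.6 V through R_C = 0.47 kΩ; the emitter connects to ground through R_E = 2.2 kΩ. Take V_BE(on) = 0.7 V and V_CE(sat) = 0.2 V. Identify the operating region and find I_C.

active; I_C ≈ 0.11 mA

Assume active. Base-emitter loop: I_B = (V_BB − V_BE)/(R_B + (β+1)R_E) = (0.97 − 0.7)/(39 + 201×2.2) = 0.000561 mA.
I_C = β·I_B = 200×0.000561 = 0.112 mA.
V_CE = V_CC − I_C·R_C − I_E·R_E = 8.6 − 0.112×0.47 − 0.113×2.2 = 8.3 V > V_CE(sat), so the active-region assumption holds.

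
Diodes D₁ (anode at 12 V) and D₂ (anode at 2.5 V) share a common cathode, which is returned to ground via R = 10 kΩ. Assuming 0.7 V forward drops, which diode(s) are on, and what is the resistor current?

Assume both conduct. Then node N would need to be at both 12−0.7 = 11.3 V and 2.5−0.7 = 1.8 V, which is impossible.
Assume only D₁ conducts: V_N = 12 − 0.7 = 11.3 V, so I_R = 11.3/10 = 1.13 mA.
Check D₂: its anode-to-cathode voltage is 2.5 − 11.3 = -8.8 V < 0.7 V, so it is off. The assumption is consistent.

Only D₁ conducts; I_R ≈ 1.1 mA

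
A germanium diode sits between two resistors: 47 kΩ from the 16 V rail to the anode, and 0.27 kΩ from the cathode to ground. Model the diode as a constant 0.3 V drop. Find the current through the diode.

I ≈ 0.33 mA

The two resistors are in series with the diode, so KVL gives 16 = I·47 + 0.3 + I·0.27.
I = (16 − 0.3) / (47 + 0.27) kΩ = 15.7 / 47.3 = 0.332 mA.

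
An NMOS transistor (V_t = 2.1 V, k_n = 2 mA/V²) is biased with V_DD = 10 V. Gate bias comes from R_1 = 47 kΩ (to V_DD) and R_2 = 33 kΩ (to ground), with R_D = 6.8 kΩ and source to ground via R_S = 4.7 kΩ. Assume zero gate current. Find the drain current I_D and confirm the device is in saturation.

I_D ≈ 0.31 mA

V_G = V_DD·R_2/(R_1+R_2) = 10×33/80 = 4.12 V.
Assume saturation: I_D = (k_n/2)(V_GS − V_t)² with V_GS = V_G − I_D·R_S = 4.12 − 4.7·I_D.
Substituting gives 22.1·I_D² − 20·I_D + 4.1 = 0, with roots I_D = 0.312 or 0.595 mA.
The root I_D = 0.595 mA gives V_GS = 1.33 V ≤ V_t, so take I_D = 0.312 mA.
Then V_GS = 2.66 V and V_DS = V_DD − I_D(R_D+R_S) = 10 − 0.312×11.5 = 6.41 V.
Saturation requires V_DS ≥ V_GS − V_t = 0.559 V; 6.41 ≥ 0.559 ✓.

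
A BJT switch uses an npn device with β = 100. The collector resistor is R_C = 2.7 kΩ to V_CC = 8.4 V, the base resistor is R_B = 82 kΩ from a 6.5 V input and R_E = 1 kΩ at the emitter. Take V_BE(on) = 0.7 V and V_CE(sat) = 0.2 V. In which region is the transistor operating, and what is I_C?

Assume active: I_B = (6.5 − 0.7)/(82 + 101×1) = 0.0317 mA, I_C = β·I_B = 3.17 mA.
Then V_CE = 8.4 − 3.17×2.7 − 3.2×1 = -3.36 V < 0.2 V — the active assumption fails.
Re-solve with V_CE = 0.2 V. KCL at the emitter: V_E/R_E = (V_BB−0.7−V_E)/R_B + (V_CC−0.2−V_E)/R_C, giving V_E = 2.25 V.
I_C = (V_CC − 0.2 − V_E)/R_C = (8.2 − 2.25)/2.7 = 2.2 mA.
Check: I_B = (5.8 − 2.25)/82 = 0.0433 mA, and β·I_B = 4.33 mA > I_C, confirming saturation.

saturation; I_C ≈ 2.2 mA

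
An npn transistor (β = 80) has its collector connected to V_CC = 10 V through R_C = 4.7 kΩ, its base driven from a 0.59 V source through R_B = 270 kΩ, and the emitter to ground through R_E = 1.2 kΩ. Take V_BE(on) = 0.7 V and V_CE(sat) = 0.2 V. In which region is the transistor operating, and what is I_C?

cutoff; I_C ≈ 0

V_BB = 0.59 V ≤ V_BE(on) = 0.7 V, so the base-emitter junction is not forward biased.
The transistor is in cutoff: I_B = I_C = 0.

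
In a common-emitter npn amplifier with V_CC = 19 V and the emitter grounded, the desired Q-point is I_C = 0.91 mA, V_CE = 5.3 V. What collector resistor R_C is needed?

Collector loop: V_CC = I_C·R_C + V_CE.
R_C = (V_CC − V_CE)/I_C = (19 − 5.3)/0.91 = 15.1 kΩ.

R_C ≈ 15 kΩ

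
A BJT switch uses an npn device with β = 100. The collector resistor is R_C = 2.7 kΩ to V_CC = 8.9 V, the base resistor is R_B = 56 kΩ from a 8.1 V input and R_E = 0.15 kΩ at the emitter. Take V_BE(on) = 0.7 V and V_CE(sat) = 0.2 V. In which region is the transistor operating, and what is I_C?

Assume active: I_B = (8.1 − 0.7)/(56 + 101×0.15) = 0.104 mA, I_C = β·I_B = 10.4 mA.
Then V_CE = 8.9 − 10.4×2.7 − 10.5×0.15 = -20.8 V < 0.2 V — the active assumption fails.
Re-solve with V_CE = 0.2 V. KCL at the emitter: V_E/R_E = (V_BB−0.7−V_E)/R_B + (V_CC−0.2−V_E)/R_C, giving V_E = 0.475 V.
I_C = (V_CC − 0.2 − V_E)/R_C = (8.7 − 0.475)/2.7 = 3.05 mA.
Check: I_B = (7.4 − 0.475)/56 = 0.124 mA, and β·I_B = 12.4 mA > I_C, confirming saturation.

saturation; I_C ≈ 3 mA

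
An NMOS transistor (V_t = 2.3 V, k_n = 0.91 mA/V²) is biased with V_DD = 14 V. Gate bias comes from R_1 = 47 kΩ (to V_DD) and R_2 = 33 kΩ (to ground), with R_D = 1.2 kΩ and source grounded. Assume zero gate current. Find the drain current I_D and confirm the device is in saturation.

I_D ≈ 5.5 mA

V_G = V_DD·R_2/(R_1+R_2) = 14×33/80 = 5.78 V. With the source grounded, V_GS = V_G = 5.78 V.
Assume saturation: I_D = (k_n/2)(V_GS − V_t)² = (0.91/2)×(5.78 − 2.3)² = 0.455×3.48² = 5.49 mA.
V_DS = V_DD − I_D·R_D = 14 − 5.49×1.2 = 7.41 V.
Saturation requires V_DS ≥ V_GS − V_t = 3.48 V; 7.41 ≥ 3.48 ✓.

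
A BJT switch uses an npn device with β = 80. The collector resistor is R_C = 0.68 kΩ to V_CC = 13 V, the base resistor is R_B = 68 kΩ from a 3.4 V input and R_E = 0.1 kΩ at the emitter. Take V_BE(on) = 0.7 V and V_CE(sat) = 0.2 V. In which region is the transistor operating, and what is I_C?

active; I_C ≈ 2.8 mA

Assume active. Base-emitter loop: I_B = (V_BB − V_BE)/(R_B + (β+1)R_E) = (3.4 − 0.7)/(68 + 81×0.1) = 0.0355 mA.
I_C = β·I_B = 80×0.0355 = 2.84 mA.
V_CE = V_CC − I_C·R_C − I_E·R_E = 13 − 2.84×0.68 − 2.87×0.1 = 10.8 V > V_CE(sat), so the active-region assumption holds.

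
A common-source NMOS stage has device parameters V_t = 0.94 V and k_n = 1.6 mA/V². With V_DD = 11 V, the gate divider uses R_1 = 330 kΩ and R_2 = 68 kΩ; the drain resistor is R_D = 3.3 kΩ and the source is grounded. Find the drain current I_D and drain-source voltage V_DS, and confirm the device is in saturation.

I_D ≈ 0.71 mA, V_DS ≈ 8.7 V

V_G = V_DD·R_2/(R_1+R_2) = 11×68/398 = 1.88 V. With the source grounded, V_GS = V_G = 1.88 V.
Assume saturation: I_D = (k_n/2)(V_GS − V_t)² = (1.6/2)×(1.88 − 0.94)² = 0.8×0.939² = 0.706 mA.
V_DS = V_DD − I_D·R_D = 11 − 0.706×3.3 = 8.67 V.
Saturation requires V_DS ≥ V_GS − V_t = 0.939 V; 8.67 ≥ 0.939 ✓.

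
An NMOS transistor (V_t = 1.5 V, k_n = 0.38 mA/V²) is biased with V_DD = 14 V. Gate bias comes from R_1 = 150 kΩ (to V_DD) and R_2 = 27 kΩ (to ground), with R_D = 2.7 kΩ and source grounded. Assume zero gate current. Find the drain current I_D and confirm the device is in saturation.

V_G = V_DD·R_2/(R_1+R_2) = 14×27/177 = 2.14 V. With the source grounded, V_GS = V_G = 2.14 V.
Assume saturation: I_D = (k_n/2)(V_GS − V_t)² = (0.38/2)×(2.14 − 1.5)² = 0.19×0.636² = 0.0768 mA.
V_DS = V_DD − I_D·R_D = 14 − 0.0768×2.7 = 13.8 V.
Saturation requires V_DS ≥ V_GS − V_t = 0.636 V; 13.8 ≥ 0.636 ✓.

I_D ≈ 0.077 mA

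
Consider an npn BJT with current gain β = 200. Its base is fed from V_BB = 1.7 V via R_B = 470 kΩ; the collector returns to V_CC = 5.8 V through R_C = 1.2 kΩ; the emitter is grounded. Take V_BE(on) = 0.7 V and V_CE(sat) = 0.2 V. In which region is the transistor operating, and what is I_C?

Assume active. Base-emitter loop: I_B = (V_BB − V_BE)/R_B = (1.7 − 0.7)/470 = 0.00213 mA.
I_C = β·I_B = 200×0.00213 = 0.426 mA.
V_CE = V_CC − I_C·R_C = 5.8 − 0.426×1.2 = 5.29 V > V_CE(sat), so the active-region assumption holds.

active; I_C ≈ 0.43 mA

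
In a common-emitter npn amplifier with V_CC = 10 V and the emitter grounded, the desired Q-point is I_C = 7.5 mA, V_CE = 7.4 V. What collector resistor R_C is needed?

R_C ≈ 0.35 kΩ

Collector loop: V_CC = I_C·R_C + V_CE.
R_C = (V_CC − V_CE)/I_C = (10 − 7.4)/7.5 = 0.347 kΩ.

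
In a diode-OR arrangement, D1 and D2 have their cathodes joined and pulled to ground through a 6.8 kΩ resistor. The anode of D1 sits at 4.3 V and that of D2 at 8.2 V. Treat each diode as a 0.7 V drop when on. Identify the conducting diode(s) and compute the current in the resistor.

Assume both conduct. Then node N would need to be at both 4.3−0.7 = 3.6 V and 8.2−0.7 = 7.5 V, which is impossible.
Assume only D2 conducts: V_N = 8.2 − 0.7 = 7.5 V, so I_R = 7.5/6.8 = 1.1 mA.
Check D1: its anode-to-cathode voltage is 4.3 − 7.5 = -3.2 V < 0.7 V, so it is off. The assumption is consistent.

Only D2 conducts; I_R ≈ 1.1 mA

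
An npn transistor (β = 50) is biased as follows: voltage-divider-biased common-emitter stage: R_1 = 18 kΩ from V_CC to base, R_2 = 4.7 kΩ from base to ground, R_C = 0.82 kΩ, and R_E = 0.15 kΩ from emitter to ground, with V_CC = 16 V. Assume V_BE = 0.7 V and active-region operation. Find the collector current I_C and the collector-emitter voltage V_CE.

Thevenize the base divider: V_Th = V_CC·R_2/(R_1+R_2) = 16×4.7/22.7 = 3.31 V, R_Th = R_1‖R_2 = 3.73 kΩ.
Base-emitter loop: V_Th = I_B·R_Th + V_BE + (β+1)I_B·R_E, so I_B = (3.31 − 0.7) / (3.73 + 51×0.15) = 0.23 mA.
I_C = β·I_B = 50×0.23 = 11.5 mA, and I_E = (β+1)I_B = 11.7 mA.
V_CE = V_CC − I_C·R_C − I_E·R_E = 16 − 11.5×0.82 − 11.7×0.15 = 4.83 V.
V_CE = 4.83 V > 0.2 V confirms active-region operation.

I_C ≈ 11 mA, V_CE ≈ 4.8 V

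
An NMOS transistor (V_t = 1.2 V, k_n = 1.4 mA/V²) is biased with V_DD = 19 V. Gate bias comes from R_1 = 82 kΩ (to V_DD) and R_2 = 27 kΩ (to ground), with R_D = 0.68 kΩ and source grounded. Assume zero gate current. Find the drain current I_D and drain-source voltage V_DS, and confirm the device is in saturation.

V_G = V_DD·R_2/(R_1+R_2) = 19×27/109 = 4.71 V. With the source grounded, V_GS = V_G = 4.71 V.
Assume saturation: I_D = (k_n/2)(V_GS − V_t)² = (1.4/2)×(4.71 − 1.2)² = 0.7×3.51² = 8.61 mA.
V_DS = V_DD − I_D·R_D = 19 − 8.61×0.68 = 13.1 V.
Saturation requires V_DS ≥ V_GS − V_t = 3.51 V; 13.1 ≥ 3.51 ✓.

I_D ≈ 8.6 mA, V_DS ≈ 13 V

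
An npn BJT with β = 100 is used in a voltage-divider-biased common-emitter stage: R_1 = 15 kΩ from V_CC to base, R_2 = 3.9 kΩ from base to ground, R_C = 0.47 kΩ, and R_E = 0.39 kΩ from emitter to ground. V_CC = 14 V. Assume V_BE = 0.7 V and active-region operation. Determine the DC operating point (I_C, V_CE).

Thevenize the base divider: V_Th = V_CC·R_2/(R_1+R_2) = 14×3.9/18.9 = 2.89 V, R_Th = R_1‖R_2 = 3.1 kΩ.
Base-emitter loop: V_Th = I_B·R_Th + V_BE + (β+1)I_B·R_E, so I_B = (2.89 − 0.7) / (3.1 + 101×0.39) = 0.0515 mA.
I_C = β·I_B = 100×0.0515 = 5.15 mA, and I_E = (β+1)I_B = 5.2 mA.
V_CE = V_CC − I_C·R_C − I_E·R_E = 14 − 5.15×0.47 − 5.2×0.39 = 9.55 V.
V_CE = 9.55 V > 0.2 V confirms active-region operation.

I_C ≈ 5.2 mA, V_CE ≈ 9.5 V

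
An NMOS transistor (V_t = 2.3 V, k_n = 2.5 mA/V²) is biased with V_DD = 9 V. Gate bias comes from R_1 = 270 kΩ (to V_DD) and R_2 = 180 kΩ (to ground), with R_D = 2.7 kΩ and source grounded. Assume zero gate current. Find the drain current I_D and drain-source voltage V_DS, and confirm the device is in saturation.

V_G = V_DD·R_2/(R_1+R_2) = 9×180/450 = 3.6 V. With the source grounded, V_GS = V_G = 3.6 V.
Assume saturation: I_D = (k_n/2)(V_GS − V_t)² = (2.5/2)×(3.6 − 2.3)² = 1.25×1.3² = 2.11 mA.
V_DS = V_DD − I_D·R_D = 9 − 2.11×2.7 = 3.3 V.
Saturation requires V_DS ≥ V_GS − V_t = 1.3 V; 3.3 ≥ 1.3 ✓.

I_D ≈ 2.1 mA, V_DS ≈ 3.3 V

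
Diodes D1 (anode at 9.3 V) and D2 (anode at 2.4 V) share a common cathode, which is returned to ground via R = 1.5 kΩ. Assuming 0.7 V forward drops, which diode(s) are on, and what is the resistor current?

Only D1 conducts; I_R ≈ 5.7 mA

Assume both conduct. Then node N would need to be at both 9.3−0.7 = 8.6 V and 2.4−0.7 = 1.7 V, which is impossible.
Assume only D1 conducts: V_N = 9.3 − 0.7 = 8.6 V, so I_R = 8.6/1.5 = 5.73 mA.
Check D2: its anode-to-cathode voltage is 2.4 − 8.6 = -6.2 V < 0.7 V, so it is off. The assumption is consistent.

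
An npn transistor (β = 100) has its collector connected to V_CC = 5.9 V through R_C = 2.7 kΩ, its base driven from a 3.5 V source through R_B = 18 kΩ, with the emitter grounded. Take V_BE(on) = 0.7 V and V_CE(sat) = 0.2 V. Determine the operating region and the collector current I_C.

Assume active: I_B = (3.5 − 0.7)/18 = 0.156 mA, giving I_C = β·I_B = 15.6 mA.
But then V_CE = 5.9 − 15.6×2.7 = -36.1 V < V_CE(sat) = 0.2 V — impossible in the active region.
So the transistor is saturated. With V_CE = 0.2 V, I_C = (V_CC − 0.2)/R_C = 5.7/2.7 = 2.11 mA.
Check: β·I_B = 15.6 mA > I_C = 2.11 mA, confirming saturation.

saturation; I_C ≈ 2.1 mA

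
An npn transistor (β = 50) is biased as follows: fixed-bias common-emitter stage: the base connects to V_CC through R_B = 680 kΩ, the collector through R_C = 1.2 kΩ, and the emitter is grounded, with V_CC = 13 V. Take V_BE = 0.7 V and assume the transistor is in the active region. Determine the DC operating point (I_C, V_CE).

Base loop: V_CC = I_B·R_B + V_BE, so I_B = (13 − 0.7)/680 kΩ = 0.0181 mA.
In the active region I_C = β·I_B = 50 × 0.0181 = 0.904 mA.
Collector loop: V_CE = V_CC − I_C·R_C = 13 − 0.904×1.2 = 11.9 V.
Since V_CE = 11.9 V > V_CE(sat) ≈ 0.2 V, the transistor is in the active region as assumed.

I_C ≈ 0.9 mA, V_CE ≈ 12 V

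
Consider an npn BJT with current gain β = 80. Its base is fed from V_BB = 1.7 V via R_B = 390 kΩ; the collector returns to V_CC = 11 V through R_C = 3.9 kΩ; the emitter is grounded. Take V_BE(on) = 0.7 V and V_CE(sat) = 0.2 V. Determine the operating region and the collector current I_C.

Assume active. Base-emitter loop: I_B = (V_BB − V_BE)/R_B = (1.7 − 0.7)/390 = 0.00256 mA.
I_C = β·I_B = 80×0.00256 = 0.205 mA.
V_CE = V_CC − I_C·R_C = 11 − 0.205×3.9 = 10.2 V > V_CE(sat), so the active-region assumption holds.

active; I_C ≈ 0.21 mA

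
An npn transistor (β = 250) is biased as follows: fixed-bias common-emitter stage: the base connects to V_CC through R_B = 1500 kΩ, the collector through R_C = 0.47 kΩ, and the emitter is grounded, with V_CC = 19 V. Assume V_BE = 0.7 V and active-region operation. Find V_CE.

Base loop: V_CC = I_B·R_B + V_BE, so I_B = (19 − 0.7)/1500 kΩ = 0.0122 mA.
In the active region I_C = β·I_B = 250 × 0.0122 = 3.05 mA.
Collector loop: V_CE = V_CC − I_C·R_C = 19 − 3.05×0.47 = 17.6 V.
Since V_CE = 17.6 V > V_CE(sat) ≈ 0.2 V, the transistor is in the active region as assumed.

V_CE ≈ 18 V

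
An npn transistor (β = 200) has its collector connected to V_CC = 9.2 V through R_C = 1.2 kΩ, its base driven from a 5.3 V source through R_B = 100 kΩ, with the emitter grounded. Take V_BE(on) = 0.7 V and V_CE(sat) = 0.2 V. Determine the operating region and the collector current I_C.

saturation; I_C ≈ 7.5 mA

Assume active: I_B = (5.3 − 0.7)/100 = 0.046 mA, giving I_C = β·I_B = 9.2 mA.
But then V_CE = 9.2 − 9.2×1.2 = -1.84 V < V_CE(sat) = 0.2 V — impossible in the active region.
So the transistor is saturated. With V_CE = 0.2 V, I_C = (V_CC − 0.2)/R_C = 9/1.2 = 7.5 mA.
Check: β·I_B = 9.2 mA > I_C = 7.5 mA, confirming saturation.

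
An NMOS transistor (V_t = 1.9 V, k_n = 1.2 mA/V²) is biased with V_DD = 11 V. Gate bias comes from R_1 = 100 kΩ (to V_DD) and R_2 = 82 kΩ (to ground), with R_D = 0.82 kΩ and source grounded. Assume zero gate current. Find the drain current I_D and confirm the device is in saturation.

V_G = V_DD·R_2/(R_1+R_2) = 11×82/182 = 4.96 V. With the source grounded, V_GS = V_G = 4.96 V.
Assume saturation: I_D = (k_n/2)(V_GS − V_t)² = (1.2/2)×(4.96 − 1.9)² = 0.6×3.06² = 5.6 mA.
V_DS = V_DD − I_D·R_D = 11 − 5.6×0.82 = 6.41 V.
Saturation requires V_DS ≥ V_GS − V_t = 3.06 V; 6.41 ≥ 3.06 ✓.

I_D ≈ 5.6 mA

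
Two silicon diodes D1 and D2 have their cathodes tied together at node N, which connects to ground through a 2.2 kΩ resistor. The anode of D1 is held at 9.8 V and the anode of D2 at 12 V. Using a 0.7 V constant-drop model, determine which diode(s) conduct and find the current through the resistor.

Only D2 conducts; I_R ≈ 5.1 mA

Assume both conduct. Then node N would need to be at both 9.8−0.7 = 9.1 V and 12−0.7 = 11.3 V, which is impossible.
Assume only D2 conducts: V_N = 12 − 0.7 = 11.3 V, so I_R = 11.3/2.2 = 5.14 mA.
Check D1: its anode-to-cathode voltage is 9.8 − 11.3 = -1.5 V < 0.7 V, so it is off. The assumption is consistent.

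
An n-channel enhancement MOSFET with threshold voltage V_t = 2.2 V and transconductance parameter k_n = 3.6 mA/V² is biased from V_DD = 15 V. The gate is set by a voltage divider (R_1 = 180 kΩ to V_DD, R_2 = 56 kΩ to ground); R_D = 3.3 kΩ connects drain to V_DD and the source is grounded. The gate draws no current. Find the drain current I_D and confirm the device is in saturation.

V_G = V_DD·R_2/(R_1+R_2) = 15×56/236 = 3.56 V. With the source grounded, V_GS = V_G = 3.56 V.
Assume saturation: I_D = (k_n/2)(V_GS − V_t)² = (3.6/2)×(3.56 − 2.2)² = 1.8×1.36² = 3.33 mA.
V_DS = V_DD − I_D·R_D = 15 − 3.33×3.3 = 4.02 V.
Saturation requires V_DS ≥ V_GS − V_t = 1.36 V; 4.02 ≥ 1.36 ✓.

I_D ≈ 3.3 mA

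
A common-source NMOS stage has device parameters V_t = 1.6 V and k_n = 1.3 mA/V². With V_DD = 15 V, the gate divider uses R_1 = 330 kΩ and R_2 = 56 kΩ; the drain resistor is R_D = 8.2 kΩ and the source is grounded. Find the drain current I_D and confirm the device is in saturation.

V_G = V_DD·R_2/(R_1+R_2) = 15×56/386 = 2.18 V. With the source grounded, V_GS = V_G = 2.18 V.
Assume saturation: I_D = (k_n/2)(V_GS − V_t)² = (1.3/2)×(2.18 − 1.6)² = 0.65×0.576² = 0.216 mA.
V_DS = V_DD − I_D·R_D = 15 − 0.216×8.2 = 13.2 V.
Saturation requires V_DS ≥ V_GS − V_t = 0.576 V; 13.2 ≥ 0.576 ✓.

I_D ≈ 0.22 mA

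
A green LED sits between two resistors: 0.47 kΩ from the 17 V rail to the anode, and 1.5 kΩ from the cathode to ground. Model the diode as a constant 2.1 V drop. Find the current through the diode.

The two resistors are in series with the diode, so KVL gives 17 = I·0.47 + 2.1 + I·1.5.
I = (17 − 2.1) / (0.47 + 1.5) kΩ = 14.9 / 1.97 = 7.56 mA.

I ≈ 7.6 mA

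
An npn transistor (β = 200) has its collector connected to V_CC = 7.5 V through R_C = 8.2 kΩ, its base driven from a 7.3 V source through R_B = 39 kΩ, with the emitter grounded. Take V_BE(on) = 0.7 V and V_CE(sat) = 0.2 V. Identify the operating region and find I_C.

saturation; I_C ≈ 0.89 mA

Assume active: I_B = (7.3 − 0.7)/39 = 0.169 mA, giving I_C = β·I_B = 33.8 mA.
But then V_CE = 7.5 − 33.8×8.2 = -270 V < V_CE(sat) = 0.2 V — impossible in the active region.
So the transistor is saturated. With V_CE = 0.2 V, I_C = (V_CC − 0.2)/R_C = 7.3/8.2 = 0.89 mA.
Check: β·I_B = 33.8 mA > I_C = 0.89 mA, confirming saturation.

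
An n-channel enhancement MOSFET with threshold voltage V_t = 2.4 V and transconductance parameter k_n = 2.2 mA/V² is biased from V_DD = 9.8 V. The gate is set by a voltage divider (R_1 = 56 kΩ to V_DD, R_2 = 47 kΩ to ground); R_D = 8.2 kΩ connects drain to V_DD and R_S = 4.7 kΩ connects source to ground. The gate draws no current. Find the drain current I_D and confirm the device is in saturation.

I_D ≈ 0.33 mA

V_G = V_DD·R_2/(R_1+R_2) = 9.8×47/103 = 4.47 V.
Assume saturation: I_D = (k_n/2)(V_GS − V_t)² with V_GS = V_G − I_D·R_S = 4.47 − 4.7·I_D.
Substituting gives 24.3·I_D² − 22.4·I_D + 4.72 = 0, with roots I_D = 0.325 or 0.598 mA.
The root I_D = 0.598 mA gives V_GS = 1.66 V ≤ V_t, so take I_D = 0.325 mA.
Then V_GS = 2.94 V and V_DS = V_DD − I_D(R_D+R_S) = 9.8 − 0.325×12.9 = 5.61 V.
Saturation requires V_DS ≥ V_GS − V_t = 0.544 V; 5.61 ≥ 0.544 ✓.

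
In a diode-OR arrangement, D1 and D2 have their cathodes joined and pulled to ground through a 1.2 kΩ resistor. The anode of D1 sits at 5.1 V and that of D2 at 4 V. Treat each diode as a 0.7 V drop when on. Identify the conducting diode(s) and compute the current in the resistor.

Assume both conduct. Then node N would need to be at both 5.1−0.7 = 4.4 V and 4−0.7 = 3.3 V, which is impossible.
Assume only D1 conducts: V_N = 5.1 − 0.7 = 4.4 V, so I_R = 4.4/1.2 = 3.67 mA.
Check D2: its anode-to-cathode voltage is 4 − 4.4 = -0.4 V < 0.7 V, so it is off. The assumption is consistent.

Only D1 conducts; I_R ≈ 3.7 mA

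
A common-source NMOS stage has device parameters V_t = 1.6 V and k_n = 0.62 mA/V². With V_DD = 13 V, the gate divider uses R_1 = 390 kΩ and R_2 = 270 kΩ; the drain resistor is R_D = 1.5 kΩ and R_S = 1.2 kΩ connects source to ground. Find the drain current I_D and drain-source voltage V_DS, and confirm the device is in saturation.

V_G = V_DD·R_2/(R_1+R_2) = 13×270/660 = 5.32 V.
Assume saturation: I_D = (k_n/2)(V_GS − V_t)² with V_GS = V_G − I_D·R_S = 5.32 − 1.2·I_D.
Substituting gives 0.446·I_D² − 3.77·I_D + 4.29 = 0, with roots I_D = 1.36 or 7.08 mA.
The root I_D = 7.08 mA gives V_GS = -3.18 V ≤ V_t, so take I_D = 1.36 mA.
Then V_GS = 3.69 V and V_DS = V_DD − I_D(R_D+R_S) = 13 − 1.36×2.7 = 9.34 V.
Saturation requires V_DS ≥ V_GS − V_t = 2.09 V; 9.34 ≥ 2.09 ✓.

I_D ≈ 1.4 mA, V_DS ≈ 9.3 V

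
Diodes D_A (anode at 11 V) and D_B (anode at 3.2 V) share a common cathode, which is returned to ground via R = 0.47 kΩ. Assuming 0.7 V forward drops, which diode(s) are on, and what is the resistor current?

Assume both conduct. Then node N would need to be at both 11−0.7 = 10.3 V and 3.2−0.7 = 2.5 V, which is impossible.
Assume only D_A conducts: V_N = 11 − 0.7 = 10.3 V, so I_R = 10.3/0.47 = 21.9 mA.
Check D_B: its anode-to-cathode voltage is 3.2 − 10.3 = -7.1 V < 0.7 V, so it is off. The assumption is consistent.

Only D_A conducts; I_R ≈ 22 mA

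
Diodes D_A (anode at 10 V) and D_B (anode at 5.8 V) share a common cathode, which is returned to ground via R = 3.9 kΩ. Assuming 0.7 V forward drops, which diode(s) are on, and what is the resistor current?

Only D_A conducts; I_R ≈ 2.4 mA

Assume both conduct. Then node N would need to be at both 10−0.7 = 9.3 V and 5.8−0.7 = 5.1 V, which is impossible.
Assume only D_A conducts: V_N = 10 − 0.7 = 9.3 V, so I_R = 9.3/3.9 = 2.38 mA.
Check D_B: its anode-to-cathode voltage is 5.8 − 9.3 = -3.5 V < 0.7 V, so it is off. The assumption is consistent.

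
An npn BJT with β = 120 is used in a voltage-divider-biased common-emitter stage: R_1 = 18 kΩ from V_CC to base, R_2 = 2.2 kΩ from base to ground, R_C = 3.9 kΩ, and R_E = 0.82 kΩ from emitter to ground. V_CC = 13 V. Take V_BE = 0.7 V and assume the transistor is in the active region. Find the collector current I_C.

I_C ≈ 0.85 mA

Thevenize the base divider: V_Th = V_CC·R_2/(R_1+R_2) = 13×2.2/20.2 = 1.42 V, R_Th = R_1‖R_2 = 1.96 kΩ.
Base-emitter loop: V_Th = I_B·R_Th + V_BE + (β+1)I_B·R_E, so I_B = (1.42 − 0.7) / (1.96 + 121×0.82) = 0.00707 mA.
I_C = β·I_B = 120×0.00707 = 0.849 mA, and I_E = (β+1)I_B = 0.856 mA.
V_CE = V_CC − I_C·R_C − I_E·R_E = 13 − 0.849×3.9 − 0.856×0.82 = 8.99 V.
V_CE = 8.99 V > 0.2 V confirms active-region operation.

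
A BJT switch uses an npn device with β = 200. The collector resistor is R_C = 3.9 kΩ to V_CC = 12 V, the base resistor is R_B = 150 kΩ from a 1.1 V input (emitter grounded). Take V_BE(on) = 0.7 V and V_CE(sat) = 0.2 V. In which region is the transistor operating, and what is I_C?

Assume active. Base-emitter loop: I_B = (V_BB − V_BE)/R_B = (1.1 − 0.7)/150 = 0.00267 mA.
I_C = β·I_B = 200×0.00267 = 0.533 mA.
V_CE = V_CC − I_C·R_C = 12 − 0.533×3.9 = 9.92 V > V_CE(sat), so the active-region assumption holds.

active; I_C ≈ 0.53 mA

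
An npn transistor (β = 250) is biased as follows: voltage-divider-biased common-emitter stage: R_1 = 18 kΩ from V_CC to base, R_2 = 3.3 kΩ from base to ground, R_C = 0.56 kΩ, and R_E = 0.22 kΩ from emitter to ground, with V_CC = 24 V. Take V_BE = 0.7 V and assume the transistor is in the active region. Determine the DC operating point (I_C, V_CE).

Thevenize the base divider: V_Th = V_CC·R_2/(R_1+R_2) = 24×3.3/21.3 = 3.72 V, R_Th = R_1‖R_2 = 2.79 kΩ.
Base-emitter loop: V_Th = I_B·R_Th + V_BE + (β+1)I_B·R_E, so I_B = (3.72 − 0.7) / (2.79 + 251×0.22) = 0.052 mA.
I_C = β·I_B = 250×0.052 = 13 mA, and I_E = (β+1)I_B = 13.1 mA.
V_CE = V_CC − I_C·R_C − I_E·R_E = 24 − 13×0.56 − 13.1×0.22 = 13.8 V.
V_CE = 13.8 V > 0.2 V confirms active-region operation.

I_C ≈ 13 mA, V_CE ≈ 14 V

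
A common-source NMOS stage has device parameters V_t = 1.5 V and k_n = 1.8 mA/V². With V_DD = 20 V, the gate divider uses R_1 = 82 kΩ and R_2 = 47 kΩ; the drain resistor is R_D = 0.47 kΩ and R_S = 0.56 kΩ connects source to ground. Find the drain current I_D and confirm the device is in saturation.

I_D ≈ 5.8 mA

V_G = V_DD·R_2/(R_1+R_2) = 20×47/129 = 7.29 V.
Assume saturation: I_D = (k_n/2)(V_GS − V_t)² with V_GS = V_G − I_D·R_S = 7.29 − 0.56·I_D.
Substituting gives 0.282·I_D² − 6.83·I_D + 30.1 = 0, with roots I_D = 5.8 or 18.4 mA.
The root I_D = 18.4 mA gives V_GS = -3.02 V ≤ V_t, so take I_D = 5.8 mA.
Then V_GS = 4.04 V and V_DS = V_DD − I_D(R_D+R_S) = 20 − 5.8×1.03 = 14 V.
Saturation requires V_DS ≥ V_GS − V_t = 2.54 V; 14 ≥ 2.54 ✓.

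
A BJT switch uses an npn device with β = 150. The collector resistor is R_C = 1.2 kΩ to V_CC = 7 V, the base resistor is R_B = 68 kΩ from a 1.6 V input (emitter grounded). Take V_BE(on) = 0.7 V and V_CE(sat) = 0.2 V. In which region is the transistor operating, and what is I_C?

Assume active. Base-emitter loop: I_B = (V_BB − V_BE)/R_B = (1.6 − 0.7)/68 = 0.0132 mA.
I_C = β·I_B = 150×0.0132 = 1.99 mA.
V_CE = V_CC − I_C·R_C = 7 − 1.99×1.2 = 4.62 V > V_CE(sat), so the active-region assumption holds.

active; I_C ≈ 2 mA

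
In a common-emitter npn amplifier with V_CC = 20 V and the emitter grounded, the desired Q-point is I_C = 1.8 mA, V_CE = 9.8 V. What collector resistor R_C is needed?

R_C ≈ 5.7 kΩ

Collector loop: V_CC = I_C·R_C + V_CE.
R_C = (V_CC − V_CE)/I_C = (20 − 9.8)/1.8 = 5.67 kΩ.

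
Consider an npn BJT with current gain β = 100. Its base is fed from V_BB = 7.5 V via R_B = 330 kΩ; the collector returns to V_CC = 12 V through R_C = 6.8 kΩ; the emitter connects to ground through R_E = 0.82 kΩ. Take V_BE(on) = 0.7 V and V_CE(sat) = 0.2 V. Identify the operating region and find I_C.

saturation; I_C ≈ 1.5 mA

Assume active: I_B = (7.5 − 0.7)/(330 + 101×0.82) = 0.0165 mA, I_C = β·I_B = 1.65 mA.
Then V_CE = 12 − 1.65×6.8 − 1.66×0.82 = -0.565 V < 0.2 V — the active assumption fails.
Re-solve with V_CE = 0.2 V. KCL at the emitter: V_E/R_E = (V_BB−0.7−V_E)/R_B + (V_CC−0.2−V_E)/R_C, giving V_E = 1.28 V.
I_C = (V_CC − 0.2 − V_E)/R_C = (11.8 − 1.28)/6.8 = 1.55 mA.
Check: I_B = (6.8 − 1.28)/330 = 0.0167 mA, and β·I_B = 1.67 mA > I_C, confirming saturation.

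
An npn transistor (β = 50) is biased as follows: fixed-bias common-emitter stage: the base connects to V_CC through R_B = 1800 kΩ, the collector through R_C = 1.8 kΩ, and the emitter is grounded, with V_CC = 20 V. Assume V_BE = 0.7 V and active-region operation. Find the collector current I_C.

Base loop: V_CC = I_B·R_B + V_BE, so I_B = (20 − 0.7)/1800 kΩ = 0.0107 mA.
In the active region I_C = β·I_B = 50 × 0.0107 = 0.536 mA.
Collector loop: V_CE = V_CC − I_C·R_C = 20 − 0.536×1.8 = 19 V.
Since V_CE = 19 V > V_CE(sat) ≈ 0.2 V, the transistor is in the active region as assumed.

I_C ≈ 0.54 mA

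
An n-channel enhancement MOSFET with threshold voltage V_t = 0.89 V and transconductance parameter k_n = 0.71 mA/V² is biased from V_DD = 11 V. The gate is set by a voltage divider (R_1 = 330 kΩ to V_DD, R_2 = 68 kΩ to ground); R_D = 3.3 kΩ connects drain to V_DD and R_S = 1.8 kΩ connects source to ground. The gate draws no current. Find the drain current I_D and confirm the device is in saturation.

I_D ≈ 0.17 mA

V_G = V_DD·R_2/(R_1+R_2) = 11×68/398 = 1.88 V.
Assume saturation: I_D = (k_n/2)(V_GS − V_t)² with V_GS = V_G − I_D·R_S = 1.88 − 1.8·I_D.
Substituting gives 1.15·I_D² − 2.26·I_D + 0.348 = 0, with roots I_D = 0.168 or 1.8 mA.
The root I_D = 1.8 mA gives V_GS = -1.36 V ≤ V_t, so take I_D = 0.168 mA.
Then V_GS = 1.58 V and V_DS = V_DD − I_D(R_D+R_S) = 11 − 0.168×5.1 = 10.1 V.
Saturation requires V_DS ≥ V_GS − V_t = 0.687 V; 10.1 ≥ 0.687 ✓.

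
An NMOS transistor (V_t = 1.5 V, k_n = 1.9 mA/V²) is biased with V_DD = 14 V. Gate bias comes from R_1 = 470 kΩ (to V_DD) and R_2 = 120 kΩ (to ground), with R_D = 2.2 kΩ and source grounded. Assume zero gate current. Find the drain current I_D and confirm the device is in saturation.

V_G = V_DD·R_2/(R_1+R_2) = 14×120/590 = 2.85 V. With the source grounded, V_GS = V_G = 2.85 V.
Assume saturation: I_D = (k_n/2)(V_GS − V_t)² = (1.9/2)×(2.85 − 1.5)² = 0.95×1.35² = 1.72 mA.
V_DS = V_DD − I_D·R_D = 14 − 1.72×2.2 = 10.2 V.
Saturation requires V_DS ≥ V_GS − V_t = 1.35 V; 10.2 ≥ 1.35 ✓.

I_D ≈ 1.7 mA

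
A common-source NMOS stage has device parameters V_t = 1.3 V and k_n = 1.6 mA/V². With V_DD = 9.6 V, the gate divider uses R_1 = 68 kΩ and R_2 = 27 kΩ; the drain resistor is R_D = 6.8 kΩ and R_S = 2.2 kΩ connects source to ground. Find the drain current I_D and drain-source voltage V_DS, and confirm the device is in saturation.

I_D ≈ 0.35 mA, V_DS ≈ 6.5 V

V_G = V_DD·R_2/(R_1+R_2) = 9.6×27/95 = 2.73 V.
Assume saturation: I_D = (k_n/2)(V_GS − V_t)² with V_GS = V_G − I_D·R_S = 2.73 − 2.2·I_D.
Substituting gives 3.87·I_D² − 6.03·I_D + 1.63 = 0, with roots I_D = 0.349 or 1.21 mA.
The root I_D = 1.21 mA gives V_GS = 0.0713 V ≤ V_t, so take I_D = 0.349 mA.
Then V_GS = 1.96 V and V_DS = V_DD − I_D(R_D+R_S) = 9.6 − 0.349×9 = 6.46 V.
Saturation requires V_DS ≥ V_GS − V_t = 0.661 V; 6.46 ≥ 0.661 ✓.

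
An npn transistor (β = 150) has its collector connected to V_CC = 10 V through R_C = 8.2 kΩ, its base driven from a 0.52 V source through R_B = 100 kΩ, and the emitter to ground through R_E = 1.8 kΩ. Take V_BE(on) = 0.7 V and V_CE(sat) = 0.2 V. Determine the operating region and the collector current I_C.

V_BB = 0.52 V ≤ V_BE(on) = 0.7 V, so the base-emitter junction is not forward biased.
The transistor is in cutoff: I_B = I_C = 0.

cutoff; I_C ≈ 0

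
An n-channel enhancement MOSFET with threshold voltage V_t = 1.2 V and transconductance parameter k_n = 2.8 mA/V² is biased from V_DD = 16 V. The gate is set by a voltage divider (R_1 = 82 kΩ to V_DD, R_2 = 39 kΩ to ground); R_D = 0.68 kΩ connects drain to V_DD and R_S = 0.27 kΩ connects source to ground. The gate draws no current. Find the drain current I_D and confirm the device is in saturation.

I_D ≈ 6.6 mA

V_G = V_DD·R_2/(R_1+R_2) = 16×39/121 = 5.16 V.
Assume saturation: I_D = (k_n/2)(V_GS − V_t)² with V_GS = V_G − I_D·R_S = 5.16 − 0.27·I_D.
Substituting gives 0.102·I_D² − 3.99·I_D + 21.9 = 0, with roots I_D = 6.61 or 32.5 mA.
The root I_D = 32.5 mA gives V_GS = -3.62 V ≤ V_t, so take I_D = 6.61 mA.
Then V_GS = 3.37 V and V_DS = V_DD − I_D(R_D+R_S) = 16 − 6.61×0.95 = 9.72 V.
Saturation requires V_DS ≥ V_GS − V_t = 2.17 V; 9.72 ≥ 2.17 ✓.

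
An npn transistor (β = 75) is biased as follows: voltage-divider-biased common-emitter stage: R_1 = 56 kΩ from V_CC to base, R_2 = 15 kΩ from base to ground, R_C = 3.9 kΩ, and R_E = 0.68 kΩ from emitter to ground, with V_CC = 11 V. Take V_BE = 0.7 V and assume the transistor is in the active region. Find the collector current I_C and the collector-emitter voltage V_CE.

I_C ≈ 1.9 mA, V_CE ≈ 2.2 V

Thevenize the base divider: V_Th = V_CC·R_2/(R_1+R_2) = 11×15/71 = 2.32 V, R_Th = R_1‖R_2 = 11.8 kΩ.
Base-emitter loop: V_Th = I_B·R_Th + V_BE + (β+1)I_B·R_E, so I_B = (2.32 − 0.7) / (11.8 + 76×0.68) = 0.0256 mA.
I_C = β·I_B = 75×0.0256 = 1.92 mA, and I_E = (β+1)I_B = 1.94 mA.
V_CE = V_CC − I_C·R_C − I_E·R_E = 11 − 1.92×3.9 − 1.94×0.68 = 2.2 V.
V_CE = 2.2 V > 0.2 V confirms active-region operation.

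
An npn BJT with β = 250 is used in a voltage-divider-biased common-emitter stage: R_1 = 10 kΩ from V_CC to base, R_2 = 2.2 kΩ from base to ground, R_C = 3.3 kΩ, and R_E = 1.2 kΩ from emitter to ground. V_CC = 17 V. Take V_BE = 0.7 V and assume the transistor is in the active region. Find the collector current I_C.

Thevenize the base divider: V_Th = V_CC·R_2/(R_1+R_2) = 17×2.2/12.2 = 3.07 V, R_Th = R_1‖R_2 = 1.8 kΩ.
Base-emitter loop: V_Th = I_B·R_Th + V_BE + (β+1)I_B·R_E, so I_B = (3.07 − 0.7) / (1.8 + 251×1.2) = 0.00781 mA.
I_C = β·I_B = 250×0.00781 = 1.95 mA, and I_E = (β+1)I_B = 1.96 mA.
V_CE = V_CC − I_C·R_C − I_E·R_E = 17 − 1.95×3.3 − 1.96×1.2 = 8.21 V.
V_CE = 8.21 V > 0.2 V confirms active-region operation.

I_C ≈ 2 mA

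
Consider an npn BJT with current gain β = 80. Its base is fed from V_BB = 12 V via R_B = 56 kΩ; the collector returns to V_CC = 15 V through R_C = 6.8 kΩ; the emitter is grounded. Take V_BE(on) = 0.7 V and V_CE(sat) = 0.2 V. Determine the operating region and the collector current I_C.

saturation; I_C ≈ 2.2 mA

Assume active: I_B = (12 − 0.7)/56 = 0.202 mA, giving I_C = β·I_B = 16.1 mA.
But then V_CE = 15 − 16.1×6.8 = -94.8 V < V_CE(sat) = 0.2 V — impossible in the active region.
So the transistor is saturated. With V_CE = 0.2 V, I_C = (V_CC − 0.2)/R_C = 14.8/6.8 = 2.18 mA.
Check: β·I_B = 16.1 mA > I_C = 2.18 mA, confirming saturation.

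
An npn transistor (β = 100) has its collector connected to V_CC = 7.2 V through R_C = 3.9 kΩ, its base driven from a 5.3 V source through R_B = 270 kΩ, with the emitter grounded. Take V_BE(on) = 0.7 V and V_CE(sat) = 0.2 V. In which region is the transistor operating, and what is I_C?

active; I_C ≈ 1.7 mA

Assume active. Base-emitter loop: I_B = (V_BB − V_BE)/R_B = (5.3 − 0.7)/270 = 0.017 mA.
I_C = β·I_B = 100×0.017 = 1.7 mA.
V_CE = V_CC − I_C·R_C = 7.2 − 1.7×3.9 = 0.556 V > V_CE(sat), so the active-region assumption holds.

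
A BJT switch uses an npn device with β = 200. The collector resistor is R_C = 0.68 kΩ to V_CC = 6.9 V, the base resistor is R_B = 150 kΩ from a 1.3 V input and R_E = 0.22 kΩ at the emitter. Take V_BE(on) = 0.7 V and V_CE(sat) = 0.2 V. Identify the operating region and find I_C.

Assume active. Base-emitter loop: I_B = (V_BB − V_BE)/(R_B + (β+1)R_E) = (1.3 − 0.7)/(150 + 201×0.22) = 0.00309 mA.
I_C = β·I_B = 200×0.00309 = 0.618 mA.
V_CE = V_CC − I_C·R_C − I_E·R_E = 6.9 − 0.618×0.68 − 0.621×0.22 = 6.34 V > V_CE(sat), so the active-region assumption holds.

active; I_C ≈ 0.62 mA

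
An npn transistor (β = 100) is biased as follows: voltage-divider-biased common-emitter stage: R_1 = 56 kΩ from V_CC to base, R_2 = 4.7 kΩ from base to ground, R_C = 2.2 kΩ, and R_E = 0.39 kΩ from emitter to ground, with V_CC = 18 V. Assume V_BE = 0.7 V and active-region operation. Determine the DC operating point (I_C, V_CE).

Thevenize the base divider: V_Th = V_CC·R_2/(R_1+R_2) = 18×4.7/60.7 = 1.39 V, R_Th = R_1‖R_2 = 4.34 kΩ.
Base-emitter loop: V_Th = I_B·R_Th + V_BE + (β+1)I_B·R_E, so I_B = (1.39 − 0.7) / (4.34 + 101×0.39) = 0.0159 mA.
I_C = β·I_B = 100×0.0159 = 1.59 mA, and I_E = (β+1)I_B = 1.6 mA.
V_CE = V_CC − I_C·R_C − I_E·R_E = 18 − 1.59×2.2 − 1.6×0.39 = 13.9 V.
V_CE = 13.9 V > 0.2 V confirms active-region operation.

I_C ≈ 1.6 mA, V_CE ≈ 14 V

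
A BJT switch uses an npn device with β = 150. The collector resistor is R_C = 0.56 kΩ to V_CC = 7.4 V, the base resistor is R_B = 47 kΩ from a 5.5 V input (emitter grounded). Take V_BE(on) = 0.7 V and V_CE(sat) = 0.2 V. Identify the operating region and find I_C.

Assume active: I_B = (5.5 − 0.7)/47 = 0.102 mA, giving I_C = β·I_B = 15.3 mA.
But then V_CE = 7.4 − 15.3×0.56 = -1.18 V < V_CE(sat) = 0.2 V — impossible in the active region.
So the transistor is saturated. With V_CE = 0.2 V, I_C = (V_CC − 0.2)/R_C = 7.2/0.56 = 12.9 mA.
Check: β·I_B = 15.3 mA > I_C = 12.9 mA, confirming saturation.

saturation; I_C ≈ 13 mA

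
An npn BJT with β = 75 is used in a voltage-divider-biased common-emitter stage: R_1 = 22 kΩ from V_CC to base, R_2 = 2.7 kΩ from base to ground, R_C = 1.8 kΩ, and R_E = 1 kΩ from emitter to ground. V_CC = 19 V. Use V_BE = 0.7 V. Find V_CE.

V_CE ≈ 15 V

Thevenize the base divider: V_Th = V_CC·R_2/(R_1+R_2) = 19×2.7/24.7 = 2.08 V, R_Th = R_1‖R_2 = 2.4 kΩ.
Base-emitter loop: V_Th = I_B·R_Th + V_BE + (β+1)I_B·R_E, so I_B = (2.08 − 0.7) / (2.4 + 76×1) = 0.0176 mA.
I_C = β·I_B = 75×0.0176 = 1.32 mA, and I_E = (β+1)I_B = 1.33 mA.
V_CE = V_CC − I_C·R_C − I_E·R_E = 19 − 1.32×1.8 − 1.33×1 = 15.3 V.
V_CE = 15.3 V > 0.2 V confirms active-region operation.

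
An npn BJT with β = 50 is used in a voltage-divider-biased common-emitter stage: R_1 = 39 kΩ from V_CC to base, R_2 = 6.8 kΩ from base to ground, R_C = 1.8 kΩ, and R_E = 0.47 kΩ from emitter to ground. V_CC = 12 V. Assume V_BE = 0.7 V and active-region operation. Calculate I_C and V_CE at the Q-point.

I_C ≈ 1.8 mA, V_CE ≈ 7.9 V

Thevenize the base divider: V_Th = V_CC·R_2/(R_1+R_2) = 12×6.8/45.8 = 1.78 V, R_Th = R_1‖R_2 = 5.79 kΩ.
Base-emitter loop: V_Th = I_B·R_Th + V_BE + (β+1)I_B·R_E, so I_B = (1.78 − 0.7) / (5.79 + 51×0.47) = 0.0363 mA.
I_C = β·I_B = 50×0.0363 = 1.82 mA, and I_E = (β+1)I_B = 1.85 mA.
V_CE = V_CC − I_C·R_C − I_E·R_E = 12 − 1.82×1.8 − 1.85×0.47 = 7.86 V.
V_CE = 7.86 V > 0.2 V confirms active-region operation.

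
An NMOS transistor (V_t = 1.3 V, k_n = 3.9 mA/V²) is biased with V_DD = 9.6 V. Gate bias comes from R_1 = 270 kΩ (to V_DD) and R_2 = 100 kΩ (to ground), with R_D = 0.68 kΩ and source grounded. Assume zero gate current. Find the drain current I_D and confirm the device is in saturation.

I_D ≈ 3.3 mA

V_G = V_DD·R_2/(R_1+R_2) = 9.6×100/370 = 2.59 V. With the source grounded, V_GS = V_G = 2.59 V.
Assume saturation: I_D = (k_n/2)(V_GS − V_t)² = (3.9/2)×(2.59 − 1.3)² = 1.95×1.29² = 3.27 mA.
V_DS = V_DD − I_D·R_D = 9.6 − 3.27×0.68 = 7.38 V.
Saturation requires V_DS ≥ V_GS − V_t = 1.29 V; 7.38 ≥ 1.29 ✓.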